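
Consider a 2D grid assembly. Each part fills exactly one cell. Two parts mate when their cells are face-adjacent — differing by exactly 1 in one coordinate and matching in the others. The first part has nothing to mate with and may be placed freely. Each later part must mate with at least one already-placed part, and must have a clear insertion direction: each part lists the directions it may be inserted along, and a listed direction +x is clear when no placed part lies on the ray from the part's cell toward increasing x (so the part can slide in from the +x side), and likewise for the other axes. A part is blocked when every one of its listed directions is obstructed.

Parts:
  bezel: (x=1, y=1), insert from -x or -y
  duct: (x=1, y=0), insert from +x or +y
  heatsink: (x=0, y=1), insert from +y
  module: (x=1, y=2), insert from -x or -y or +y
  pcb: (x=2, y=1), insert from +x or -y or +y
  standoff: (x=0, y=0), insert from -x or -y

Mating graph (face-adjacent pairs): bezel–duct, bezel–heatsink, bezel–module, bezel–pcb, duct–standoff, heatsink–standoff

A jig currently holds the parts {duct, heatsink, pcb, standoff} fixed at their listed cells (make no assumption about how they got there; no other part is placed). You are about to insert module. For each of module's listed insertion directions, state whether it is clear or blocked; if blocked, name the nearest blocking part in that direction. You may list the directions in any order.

+y: clear; -x: clear; -y: blocked by duct

-x: ray from module(1, 2) has no placed part ⇒ clear
-y: nearest on ray is duct@(1, 0) ⇒ blocked
+y: ray from module(1, 2) has no placed part ⇒ clear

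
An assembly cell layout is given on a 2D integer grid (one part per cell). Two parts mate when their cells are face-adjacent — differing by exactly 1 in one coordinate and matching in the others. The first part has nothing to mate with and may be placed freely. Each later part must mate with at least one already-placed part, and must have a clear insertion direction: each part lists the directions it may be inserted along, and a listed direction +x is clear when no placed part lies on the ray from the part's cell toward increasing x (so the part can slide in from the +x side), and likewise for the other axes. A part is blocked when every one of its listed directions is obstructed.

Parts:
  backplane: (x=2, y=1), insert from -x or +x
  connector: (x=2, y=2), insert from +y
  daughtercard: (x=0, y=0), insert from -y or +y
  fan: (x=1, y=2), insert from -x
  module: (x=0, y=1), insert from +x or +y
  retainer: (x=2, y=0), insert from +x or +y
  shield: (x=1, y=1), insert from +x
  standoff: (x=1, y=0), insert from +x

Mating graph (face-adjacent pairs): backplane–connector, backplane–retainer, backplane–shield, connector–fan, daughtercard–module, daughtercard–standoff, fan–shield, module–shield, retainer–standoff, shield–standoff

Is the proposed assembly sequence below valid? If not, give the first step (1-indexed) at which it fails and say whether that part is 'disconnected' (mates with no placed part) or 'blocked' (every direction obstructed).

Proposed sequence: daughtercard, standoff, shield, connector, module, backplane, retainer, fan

1. daughtercard@(0, 0) [-y clear] — {daughtercard}
2. standoff@(1, 0) [+x clear] — {daughtercard, standoff}
3. shield@(1, 1) [+x clear] — {daughtercard, shield, standoff}
4. connector@(2, 2) — no placed neighbour ⇒ disconnected

Invalid at step 4 (disconnected)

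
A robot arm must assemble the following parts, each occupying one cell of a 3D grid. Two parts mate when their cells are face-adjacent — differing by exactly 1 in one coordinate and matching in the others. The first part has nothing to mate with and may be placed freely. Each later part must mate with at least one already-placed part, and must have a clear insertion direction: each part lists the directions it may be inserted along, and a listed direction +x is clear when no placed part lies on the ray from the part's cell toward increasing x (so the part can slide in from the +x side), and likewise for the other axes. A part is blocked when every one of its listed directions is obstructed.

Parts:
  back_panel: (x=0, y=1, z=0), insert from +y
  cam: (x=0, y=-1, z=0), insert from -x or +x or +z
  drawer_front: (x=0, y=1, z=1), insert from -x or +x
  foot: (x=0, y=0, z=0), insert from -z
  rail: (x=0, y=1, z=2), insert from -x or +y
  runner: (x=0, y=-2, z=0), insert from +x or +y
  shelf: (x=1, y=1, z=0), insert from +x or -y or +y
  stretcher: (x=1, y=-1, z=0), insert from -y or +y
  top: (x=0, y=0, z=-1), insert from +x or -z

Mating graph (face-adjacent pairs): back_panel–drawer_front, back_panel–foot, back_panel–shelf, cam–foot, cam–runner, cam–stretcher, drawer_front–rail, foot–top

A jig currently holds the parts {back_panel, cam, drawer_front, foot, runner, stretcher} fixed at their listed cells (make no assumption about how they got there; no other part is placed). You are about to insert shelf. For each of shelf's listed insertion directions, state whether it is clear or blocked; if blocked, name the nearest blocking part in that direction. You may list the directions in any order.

+x: clear; +y: clear; -y: blocked by stretcher

+x: ray from shelf(1, 1, 0) has no placed part ⇒ clear
-y: nearest on ray is stretcher@(1, -1, 0) ⇒ blocked
+y: ray from shelf(1, 1, 0) has no placed part ⇒ clear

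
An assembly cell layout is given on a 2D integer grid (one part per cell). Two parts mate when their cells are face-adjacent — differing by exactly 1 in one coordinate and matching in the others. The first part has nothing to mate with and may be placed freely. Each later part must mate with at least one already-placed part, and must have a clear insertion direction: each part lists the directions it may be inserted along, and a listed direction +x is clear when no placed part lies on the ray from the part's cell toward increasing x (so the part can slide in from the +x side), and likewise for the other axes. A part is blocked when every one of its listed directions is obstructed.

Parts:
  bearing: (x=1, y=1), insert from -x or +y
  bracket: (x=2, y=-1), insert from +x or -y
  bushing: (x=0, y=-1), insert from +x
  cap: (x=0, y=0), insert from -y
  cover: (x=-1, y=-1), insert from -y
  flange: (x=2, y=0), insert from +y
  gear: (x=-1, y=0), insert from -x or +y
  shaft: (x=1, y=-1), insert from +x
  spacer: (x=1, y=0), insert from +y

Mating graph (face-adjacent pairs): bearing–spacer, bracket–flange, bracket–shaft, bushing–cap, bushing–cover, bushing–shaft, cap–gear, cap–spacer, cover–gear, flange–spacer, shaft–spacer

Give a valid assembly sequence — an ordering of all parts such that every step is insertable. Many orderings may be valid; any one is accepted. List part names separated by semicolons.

1. flange@(2, 0) [+y clear] — {flange}
2. spacer@(1, 0) [+y clear] — {flange, spacer}
3. bearing@(1, 1) [-x clear] — {bearing, flange, spacer}
4. cap@(0, 0) [-y clear] — {bearing, cap, flange, spacer}
5. bushing@(0, -1) [+x clear] — {bearing, bushing, cap, flange, spacer}
6. cover@(-1, -1) [-y clear] — {bearing, bushing, cap, cover, flange, spacer}
7. shaft@(1, -1) [+x clear] — {bearing, bushing, cap, cover, flange, shaft, spacer}
8. gear@(-1, 0) [-x clear] — {bearing, bushing, cap, cover, flange, gear, shaft, spacer}
9. bracket@(2, -1) [+x clear] — {bearing, bracket, bushing, cap, cover, flange, gear, shaft, spacer}

flange; spacer; bearing; cap; bushing; cover; shaft; gear; bracket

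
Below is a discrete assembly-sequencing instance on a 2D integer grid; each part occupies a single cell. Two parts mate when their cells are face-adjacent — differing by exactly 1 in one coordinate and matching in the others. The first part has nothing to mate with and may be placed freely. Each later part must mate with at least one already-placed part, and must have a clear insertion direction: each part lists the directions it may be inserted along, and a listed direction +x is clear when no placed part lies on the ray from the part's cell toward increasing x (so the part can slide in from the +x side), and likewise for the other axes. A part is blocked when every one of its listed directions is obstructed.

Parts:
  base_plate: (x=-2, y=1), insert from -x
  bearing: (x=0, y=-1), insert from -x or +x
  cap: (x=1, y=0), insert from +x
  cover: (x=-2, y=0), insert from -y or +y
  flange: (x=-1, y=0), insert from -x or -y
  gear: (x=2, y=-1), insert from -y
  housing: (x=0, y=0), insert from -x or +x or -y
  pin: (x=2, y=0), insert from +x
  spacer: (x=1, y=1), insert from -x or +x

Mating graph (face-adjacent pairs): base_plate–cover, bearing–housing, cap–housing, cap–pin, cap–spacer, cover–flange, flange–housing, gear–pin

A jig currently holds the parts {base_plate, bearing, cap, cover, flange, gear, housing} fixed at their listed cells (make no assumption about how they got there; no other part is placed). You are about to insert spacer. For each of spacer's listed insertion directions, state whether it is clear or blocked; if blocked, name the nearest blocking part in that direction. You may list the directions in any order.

+x: clear; -x: blocked by base_plate

-x: nearest on ray is base_plate@(-2, 1) ⇒ blocked
+x: ray from spacer(1, 1) has no placed part ⇒ clear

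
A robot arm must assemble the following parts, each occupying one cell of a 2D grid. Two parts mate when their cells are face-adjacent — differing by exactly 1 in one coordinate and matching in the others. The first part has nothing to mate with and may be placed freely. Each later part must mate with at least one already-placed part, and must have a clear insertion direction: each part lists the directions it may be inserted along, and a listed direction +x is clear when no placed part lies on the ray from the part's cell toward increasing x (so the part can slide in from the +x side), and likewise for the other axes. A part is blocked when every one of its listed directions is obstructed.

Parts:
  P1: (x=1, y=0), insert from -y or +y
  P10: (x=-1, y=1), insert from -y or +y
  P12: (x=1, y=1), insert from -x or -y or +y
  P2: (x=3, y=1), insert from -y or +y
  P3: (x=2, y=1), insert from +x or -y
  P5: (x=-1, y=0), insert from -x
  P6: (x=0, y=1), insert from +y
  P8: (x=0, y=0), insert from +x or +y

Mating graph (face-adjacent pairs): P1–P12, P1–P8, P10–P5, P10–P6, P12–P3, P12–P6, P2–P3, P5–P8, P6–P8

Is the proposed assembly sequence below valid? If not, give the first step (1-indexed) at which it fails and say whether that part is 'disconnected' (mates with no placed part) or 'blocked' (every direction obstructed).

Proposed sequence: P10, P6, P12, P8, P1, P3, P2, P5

Valid

1. P10@(-1, 1) [-y clear] — {P10}
2. P6@(0, 1) [+y clear] — {P10, P6}
3. P12@(1, 1) [-y clear] — {P10, P12, P6}
4. P8@(0, 0) [+x clear] — {P10, P12, P6, P8}
5. P1@(1, 0) [-y clear] — {P1, P10, P12, P6, P8}
6. P3@(2, 1) [+x clear] — {P1, P10, P12, P3, P6, P8}
7. P2@(3, 1) [-y clear] — {P1, P10, P12, P2, P3, P6, P8}
8. P5@(-1, 0) [-x clear] — {P1, P10, P12, P2, P3, P5, P6, P8}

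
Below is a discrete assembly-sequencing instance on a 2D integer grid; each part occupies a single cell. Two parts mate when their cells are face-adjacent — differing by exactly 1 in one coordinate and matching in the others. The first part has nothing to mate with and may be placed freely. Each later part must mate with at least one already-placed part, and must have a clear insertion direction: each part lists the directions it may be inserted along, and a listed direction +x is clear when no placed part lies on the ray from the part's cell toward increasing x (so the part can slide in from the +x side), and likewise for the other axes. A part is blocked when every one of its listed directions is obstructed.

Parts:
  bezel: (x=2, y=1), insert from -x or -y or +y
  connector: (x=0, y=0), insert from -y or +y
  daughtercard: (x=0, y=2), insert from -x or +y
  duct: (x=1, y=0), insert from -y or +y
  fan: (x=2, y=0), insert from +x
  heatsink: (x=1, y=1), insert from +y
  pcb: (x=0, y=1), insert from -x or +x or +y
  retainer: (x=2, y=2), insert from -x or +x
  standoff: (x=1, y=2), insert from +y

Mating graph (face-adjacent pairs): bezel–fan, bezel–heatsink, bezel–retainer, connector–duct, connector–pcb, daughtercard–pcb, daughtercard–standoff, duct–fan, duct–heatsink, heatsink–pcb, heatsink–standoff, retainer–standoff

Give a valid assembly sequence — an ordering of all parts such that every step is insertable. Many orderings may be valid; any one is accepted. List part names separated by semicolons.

1. bezel@(2, 1) [-x clear] — {bezel}
2. heatsink@(1, 1) [+y clear] — {bezel, heatsink}
3. duct@(1, 0) [-y clear] — {bezel, duct, heatsink}
4. connector@(0, 0) [-y clear] — {bezel, connector, duct, heatsink}
5. retainer@(2, 2) [-x clear] — {bezel, connector, duct, heatsink, retainer}
6. standoff@(1, 2) [+y clear] — {bezel, connector, duct, heatsink, retainer, standoff}
7. pcb@(0, 1) [-x clear] — {bezel, connector, duct, heatsink, pcb, retainer, standoff}
8. daughtercard@(0, 2) [-x clear] — {bezel, connector, daughtercard, duct, heatsink, pcb, retainer, standoff}
9. fan@(2, 0) [+x clear] — {bezel, connector, daughtercard, duct, fan, heatsink, pcb, retainer, standoff}

bezel; heatsink; duct; connector; retainer; standoff; pcb; daughtercard; fan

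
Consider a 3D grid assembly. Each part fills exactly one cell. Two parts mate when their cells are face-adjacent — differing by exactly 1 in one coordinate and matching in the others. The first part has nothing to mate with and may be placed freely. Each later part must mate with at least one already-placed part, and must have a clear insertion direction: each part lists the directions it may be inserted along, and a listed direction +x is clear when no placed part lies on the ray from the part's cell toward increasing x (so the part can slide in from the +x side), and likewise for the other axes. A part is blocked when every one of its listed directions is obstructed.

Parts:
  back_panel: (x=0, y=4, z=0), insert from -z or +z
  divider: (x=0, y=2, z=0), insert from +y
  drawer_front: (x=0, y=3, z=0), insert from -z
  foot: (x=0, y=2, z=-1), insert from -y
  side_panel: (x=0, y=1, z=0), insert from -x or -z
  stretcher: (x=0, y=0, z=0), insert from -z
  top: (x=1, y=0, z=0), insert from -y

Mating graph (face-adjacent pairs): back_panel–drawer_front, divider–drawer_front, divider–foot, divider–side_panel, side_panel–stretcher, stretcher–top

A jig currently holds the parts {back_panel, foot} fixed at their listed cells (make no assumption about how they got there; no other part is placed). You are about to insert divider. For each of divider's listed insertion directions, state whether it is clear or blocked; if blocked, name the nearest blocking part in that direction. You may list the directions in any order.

+y: blocked by back_panel

+y: nearest on ray is back_panel@(0, 4, 0) ⇒ blocked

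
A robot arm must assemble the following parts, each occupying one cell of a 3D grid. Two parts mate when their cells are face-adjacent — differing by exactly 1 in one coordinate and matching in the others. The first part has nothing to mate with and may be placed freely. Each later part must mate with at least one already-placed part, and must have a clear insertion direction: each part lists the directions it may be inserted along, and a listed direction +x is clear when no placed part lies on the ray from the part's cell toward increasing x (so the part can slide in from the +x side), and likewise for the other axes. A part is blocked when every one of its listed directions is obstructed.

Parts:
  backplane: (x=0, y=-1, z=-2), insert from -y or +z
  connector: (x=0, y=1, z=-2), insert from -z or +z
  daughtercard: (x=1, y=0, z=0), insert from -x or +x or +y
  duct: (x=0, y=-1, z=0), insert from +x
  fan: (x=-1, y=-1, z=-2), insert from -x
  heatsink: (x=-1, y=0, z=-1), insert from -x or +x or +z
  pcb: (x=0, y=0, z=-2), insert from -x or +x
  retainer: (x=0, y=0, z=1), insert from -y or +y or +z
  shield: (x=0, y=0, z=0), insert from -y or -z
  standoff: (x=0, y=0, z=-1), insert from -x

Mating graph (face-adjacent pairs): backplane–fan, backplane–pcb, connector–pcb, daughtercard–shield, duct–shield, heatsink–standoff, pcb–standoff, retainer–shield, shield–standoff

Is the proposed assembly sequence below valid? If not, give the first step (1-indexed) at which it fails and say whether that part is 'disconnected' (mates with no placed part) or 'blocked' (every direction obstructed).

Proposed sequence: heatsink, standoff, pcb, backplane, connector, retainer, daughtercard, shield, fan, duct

Invalid at step 2 (blocked)

1. heatsink@(-1, 0, -1) [-x clear] — {heatsink}
2. standoff@(0, 0, -1) — -x all obstructed ⇒ blocked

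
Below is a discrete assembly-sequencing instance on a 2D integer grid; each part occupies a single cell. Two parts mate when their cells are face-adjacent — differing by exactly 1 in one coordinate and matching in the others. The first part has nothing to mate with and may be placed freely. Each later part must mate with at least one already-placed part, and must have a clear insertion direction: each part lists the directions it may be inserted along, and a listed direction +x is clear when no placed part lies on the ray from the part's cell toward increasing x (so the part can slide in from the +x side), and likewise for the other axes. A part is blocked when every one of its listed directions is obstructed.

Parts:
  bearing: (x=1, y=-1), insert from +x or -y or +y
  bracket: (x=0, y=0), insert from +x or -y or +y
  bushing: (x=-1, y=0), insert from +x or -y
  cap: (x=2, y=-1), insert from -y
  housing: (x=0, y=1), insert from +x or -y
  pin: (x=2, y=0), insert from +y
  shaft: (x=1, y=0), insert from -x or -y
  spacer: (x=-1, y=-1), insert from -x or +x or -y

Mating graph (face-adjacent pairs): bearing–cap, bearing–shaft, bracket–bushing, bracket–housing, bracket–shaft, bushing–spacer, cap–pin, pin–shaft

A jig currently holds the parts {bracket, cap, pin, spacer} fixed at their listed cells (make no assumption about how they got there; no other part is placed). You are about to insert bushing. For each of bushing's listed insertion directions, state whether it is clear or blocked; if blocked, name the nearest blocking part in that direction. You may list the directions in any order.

+x: blocked by bracket; -y: blocked by spacer

+x: nearest on ray is bracket@(0, 0) ⇒ blocked
-y: nearest on ray is spacer@(-1, -1) ⇒ blocked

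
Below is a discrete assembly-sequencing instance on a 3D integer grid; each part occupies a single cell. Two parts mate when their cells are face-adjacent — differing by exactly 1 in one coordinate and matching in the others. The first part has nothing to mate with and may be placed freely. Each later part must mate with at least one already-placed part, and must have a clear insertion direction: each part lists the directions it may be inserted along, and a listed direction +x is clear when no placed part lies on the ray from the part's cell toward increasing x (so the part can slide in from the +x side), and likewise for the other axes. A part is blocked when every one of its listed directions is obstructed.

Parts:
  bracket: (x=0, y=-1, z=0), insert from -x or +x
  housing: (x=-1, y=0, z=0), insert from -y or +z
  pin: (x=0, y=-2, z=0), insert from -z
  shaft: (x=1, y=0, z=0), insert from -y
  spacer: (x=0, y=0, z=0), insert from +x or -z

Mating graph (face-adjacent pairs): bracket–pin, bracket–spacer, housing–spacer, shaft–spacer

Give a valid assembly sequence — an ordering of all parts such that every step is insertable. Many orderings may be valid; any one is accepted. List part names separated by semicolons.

shaft; spacer; housing; bracket; pin

1. shaft@(1, 0, 0) [-y clear] — {shaft}
2. spacer@(0, 0, 0) [-z clear] — {shaft, spacer}
3. housing@(-1, 0, 0) [-y clear] — {housing, shaft, spacer}
4. bracket@(0, -1, 0) [-x clear] — {bracket, housing, shaft, spacer}
5. pin@(0, -2, 0) [-z clear] — {bracket, housing, pin, shaft, spacer}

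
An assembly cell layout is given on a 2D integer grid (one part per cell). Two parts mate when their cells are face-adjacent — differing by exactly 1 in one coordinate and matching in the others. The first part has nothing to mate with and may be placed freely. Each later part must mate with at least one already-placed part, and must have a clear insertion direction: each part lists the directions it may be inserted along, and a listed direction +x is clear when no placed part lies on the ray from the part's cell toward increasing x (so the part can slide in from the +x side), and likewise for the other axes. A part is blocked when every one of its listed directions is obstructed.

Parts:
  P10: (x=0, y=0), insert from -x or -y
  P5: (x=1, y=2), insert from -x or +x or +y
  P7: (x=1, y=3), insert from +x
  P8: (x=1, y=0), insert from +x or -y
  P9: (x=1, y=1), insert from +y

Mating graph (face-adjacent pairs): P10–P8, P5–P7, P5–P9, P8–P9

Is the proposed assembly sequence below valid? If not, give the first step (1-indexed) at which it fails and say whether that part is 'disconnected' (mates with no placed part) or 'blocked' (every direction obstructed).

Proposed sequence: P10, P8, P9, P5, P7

1. P10@(0, 0) [-x clear] — {P10}
2. P8@(1, 0) [+x clear] — {P10, P8}
3. P9@(1, 1) [+y clear] — {P10, P8, P9}
4. P5@(1, 2) [-x clear] — {P10, P5, P8, P9}
5. P7@(1, 3) [+x clear] — {P10, P5, P7, P8, P9}

Valid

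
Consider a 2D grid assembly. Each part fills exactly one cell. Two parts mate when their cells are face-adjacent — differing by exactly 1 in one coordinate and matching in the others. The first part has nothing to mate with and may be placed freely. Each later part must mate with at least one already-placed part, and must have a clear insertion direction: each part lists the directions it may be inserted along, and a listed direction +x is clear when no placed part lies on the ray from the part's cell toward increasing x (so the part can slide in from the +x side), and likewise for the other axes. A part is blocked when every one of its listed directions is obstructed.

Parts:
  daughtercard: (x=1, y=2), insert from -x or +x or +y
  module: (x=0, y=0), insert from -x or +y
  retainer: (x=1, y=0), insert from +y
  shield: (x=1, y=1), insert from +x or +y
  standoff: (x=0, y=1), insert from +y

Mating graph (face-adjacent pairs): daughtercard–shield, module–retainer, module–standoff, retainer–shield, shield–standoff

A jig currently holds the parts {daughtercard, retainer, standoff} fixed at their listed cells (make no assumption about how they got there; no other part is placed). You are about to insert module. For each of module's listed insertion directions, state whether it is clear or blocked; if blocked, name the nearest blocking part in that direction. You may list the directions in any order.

+y: blocked by standoff; -x: clear

-x: ray from module(0, 0) has no placed part ⇒ clear
+y: nearest on ray is standoff@(0, 1) ⇒ blocked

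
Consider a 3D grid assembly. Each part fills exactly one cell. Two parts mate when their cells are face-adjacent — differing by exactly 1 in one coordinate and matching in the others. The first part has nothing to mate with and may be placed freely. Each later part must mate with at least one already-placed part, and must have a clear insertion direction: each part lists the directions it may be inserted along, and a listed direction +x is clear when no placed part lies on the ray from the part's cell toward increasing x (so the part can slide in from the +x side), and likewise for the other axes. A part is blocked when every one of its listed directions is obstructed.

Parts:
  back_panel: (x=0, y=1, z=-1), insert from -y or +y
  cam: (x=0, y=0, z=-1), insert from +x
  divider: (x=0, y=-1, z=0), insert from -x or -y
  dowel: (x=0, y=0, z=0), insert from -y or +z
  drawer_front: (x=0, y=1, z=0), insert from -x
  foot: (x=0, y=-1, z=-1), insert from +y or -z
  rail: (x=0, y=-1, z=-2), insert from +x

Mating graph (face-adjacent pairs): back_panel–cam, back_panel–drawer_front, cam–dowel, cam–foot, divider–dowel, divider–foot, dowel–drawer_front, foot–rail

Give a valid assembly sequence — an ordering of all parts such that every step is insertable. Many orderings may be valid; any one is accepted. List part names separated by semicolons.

drawer_front; back_panel; dowel; divider; cam; foot; rail

1. drawer_front@(0, 1, 0) [-x clear] — {drawer_front}
2. back_panel@(0, 1, -1) [-y clear] — {back_panel, drawer_front}
3. dowel@(0, 0, 0) [-y clear] — {back_panel, dowel, drawer_front}
4. divider@(0, -1, 0) [-x clear] — {back_panel, divider, dowel, drawer_front}
5. cam@(0, 0, -1) [+x clear] — {back_panel, cam, divider, dowel, drawer_front}
6. foot@(0, -1, -1) [-z clear] — {back_panel, cam, divider, dowel, drawer_front, foot}
7. rail@(0, -1, -2) [+x clear] — {back_panel, cam, divider, dowel, drawer_front, foot, rail}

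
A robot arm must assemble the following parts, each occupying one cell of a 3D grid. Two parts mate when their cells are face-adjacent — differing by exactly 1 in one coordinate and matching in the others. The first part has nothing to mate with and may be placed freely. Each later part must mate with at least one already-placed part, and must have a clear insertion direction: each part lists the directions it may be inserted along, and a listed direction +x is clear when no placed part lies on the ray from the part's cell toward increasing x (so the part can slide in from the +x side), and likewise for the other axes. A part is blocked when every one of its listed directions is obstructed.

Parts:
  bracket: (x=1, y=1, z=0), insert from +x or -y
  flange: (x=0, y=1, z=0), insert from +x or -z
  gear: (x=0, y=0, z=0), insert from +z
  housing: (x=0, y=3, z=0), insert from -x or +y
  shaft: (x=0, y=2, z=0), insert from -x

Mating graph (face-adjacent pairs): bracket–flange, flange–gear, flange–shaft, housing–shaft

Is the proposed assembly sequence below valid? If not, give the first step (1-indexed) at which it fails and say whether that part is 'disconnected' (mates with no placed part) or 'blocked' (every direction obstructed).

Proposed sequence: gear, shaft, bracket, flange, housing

Invalid at step 2 (disconnected)

1. gear@(0, 0, 0) [+z clear] — {gear}
2. shaft@(0, 2, 0) — no placed neighbour ⇒ disconnected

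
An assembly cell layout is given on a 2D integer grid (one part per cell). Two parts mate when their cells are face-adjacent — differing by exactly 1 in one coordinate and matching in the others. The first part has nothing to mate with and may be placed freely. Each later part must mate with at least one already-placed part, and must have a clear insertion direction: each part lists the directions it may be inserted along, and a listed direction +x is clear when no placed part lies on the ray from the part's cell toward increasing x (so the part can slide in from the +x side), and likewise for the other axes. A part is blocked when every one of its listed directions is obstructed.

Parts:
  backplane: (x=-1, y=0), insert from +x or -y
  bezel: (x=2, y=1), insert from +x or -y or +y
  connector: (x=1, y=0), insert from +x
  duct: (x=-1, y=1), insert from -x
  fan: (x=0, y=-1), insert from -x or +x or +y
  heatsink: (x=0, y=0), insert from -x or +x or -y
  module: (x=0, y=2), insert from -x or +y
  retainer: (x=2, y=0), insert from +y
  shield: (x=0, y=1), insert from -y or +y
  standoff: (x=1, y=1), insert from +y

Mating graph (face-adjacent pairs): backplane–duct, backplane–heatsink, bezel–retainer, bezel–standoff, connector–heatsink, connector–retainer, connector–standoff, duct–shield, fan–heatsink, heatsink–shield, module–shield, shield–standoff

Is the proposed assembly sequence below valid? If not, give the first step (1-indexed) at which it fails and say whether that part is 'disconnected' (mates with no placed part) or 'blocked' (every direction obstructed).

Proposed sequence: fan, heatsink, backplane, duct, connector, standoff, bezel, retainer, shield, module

1. fan@(0, -1) [-x clear] — {fan}
2. heatsink@(0, 0) [-x clear] — {fan, heatsink}
3. backplane@(-1, 0) [-y clear] — {backplane, fan, heatsink}
4. duct@(-1, 1) [-x clear] — {backplane, duct, fan, heatsink}
5. connector@(1, 0) [+x clear] — {backplane, connector, duct, fan, heatsink}
6. standoff@(1, 1) [+y clear] — {backplane, connector, duct, fan, heatsink, standoff}
7. bezel@(2, 1) [+x clear] — {backplane, bezel, connector, duct, fan, heatsink, standoff}
8. retainer@(2, 0) — +y all obstructed ⇒ blocked

Invalid at step 8 (blocked)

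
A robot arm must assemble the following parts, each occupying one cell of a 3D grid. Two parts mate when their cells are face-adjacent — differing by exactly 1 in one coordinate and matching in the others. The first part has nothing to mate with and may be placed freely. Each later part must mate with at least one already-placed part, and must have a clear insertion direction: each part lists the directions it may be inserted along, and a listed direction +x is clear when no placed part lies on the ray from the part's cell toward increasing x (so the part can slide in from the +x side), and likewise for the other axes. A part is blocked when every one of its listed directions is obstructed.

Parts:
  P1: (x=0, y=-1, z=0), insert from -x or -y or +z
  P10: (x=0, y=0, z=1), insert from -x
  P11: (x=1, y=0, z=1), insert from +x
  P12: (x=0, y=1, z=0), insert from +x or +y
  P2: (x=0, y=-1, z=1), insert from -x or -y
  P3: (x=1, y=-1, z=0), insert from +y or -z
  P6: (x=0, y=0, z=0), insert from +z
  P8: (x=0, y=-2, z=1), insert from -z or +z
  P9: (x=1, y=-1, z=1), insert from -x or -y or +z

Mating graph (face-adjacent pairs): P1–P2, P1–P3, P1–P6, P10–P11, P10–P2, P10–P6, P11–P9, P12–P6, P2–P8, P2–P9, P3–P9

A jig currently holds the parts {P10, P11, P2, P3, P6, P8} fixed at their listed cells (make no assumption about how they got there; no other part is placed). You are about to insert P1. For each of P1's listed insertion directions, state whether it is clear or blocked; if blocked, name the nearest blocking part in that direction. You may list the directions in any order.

-x: ray from P1(0, -1, 0) has no placed part ⇒ clear
-y: ray from P1(0, -1, 0) has no placed part ⇒ clear
+z: nearest on ray is P2@(0, -1, 1) ⇒ blocked

+z: blocked by P2; -x: clear; -y: clear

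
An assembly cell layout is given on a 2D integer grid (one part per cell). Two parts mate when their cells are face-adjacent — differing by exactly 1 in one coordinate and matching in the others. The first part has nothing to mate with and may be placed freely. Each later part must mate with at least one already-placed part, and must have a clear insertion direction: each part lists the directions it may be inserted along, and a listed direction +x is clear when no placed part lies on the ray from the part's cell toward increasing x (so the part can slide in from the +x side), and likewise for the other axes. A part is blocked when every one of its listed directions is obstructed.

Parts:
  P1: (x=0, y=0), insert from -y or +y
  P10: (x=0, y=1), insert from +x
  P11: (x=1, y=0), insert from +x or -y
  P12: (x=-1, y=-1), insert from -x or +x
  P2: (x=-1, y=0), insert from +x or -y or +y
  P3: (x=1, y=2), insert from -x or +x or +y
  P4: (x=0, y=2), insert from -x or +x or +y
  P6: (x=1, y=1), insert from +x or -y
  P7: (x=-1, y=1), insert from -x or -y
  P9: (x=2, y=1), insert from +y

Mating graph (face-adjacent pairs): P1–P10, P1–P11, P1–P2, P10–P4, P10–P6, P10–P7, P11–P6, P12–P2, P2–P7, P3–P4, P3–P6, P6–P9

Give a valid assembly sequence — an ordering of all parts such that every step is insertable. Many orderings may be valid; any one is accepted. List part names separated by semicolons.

1. P3@(1, 2) [-x clear] — {P3}
2. P4@(0, 2) [-x clear] — {P3, P4}
3. P10@(0, 1) [+x clear] — {P10, P3, P4}
4. P6@(1, 1) [+x clear] — {P10, P3, P4, P6}
5. P11@(1, 0) [+x clear] — {P10, P11, P3, P4, P6}
6. P9@(2, 1) [+y clear] — {P10, P11, P3, P4, P6, P9}
7. P7@(-1, 1) [-x clear] — {P10, P11, P3, P4, P6, P7, P9}
8. P2@(-1, 0) [-y clear] — {P10, P11, P2, P3, P4, P6, P7, P9}
9. P12@(-1, -1) [-x clear] — {P10, P11, P12, P2, P3, P4, P6, P7, P9}
10. P1@(0, 0) [-y clear] — {P1, P10, P11, P12, P2, P3, P4, P6, P7, P9}

P3; P4; P10; P6; P11; P9; P7; P2; P12; P1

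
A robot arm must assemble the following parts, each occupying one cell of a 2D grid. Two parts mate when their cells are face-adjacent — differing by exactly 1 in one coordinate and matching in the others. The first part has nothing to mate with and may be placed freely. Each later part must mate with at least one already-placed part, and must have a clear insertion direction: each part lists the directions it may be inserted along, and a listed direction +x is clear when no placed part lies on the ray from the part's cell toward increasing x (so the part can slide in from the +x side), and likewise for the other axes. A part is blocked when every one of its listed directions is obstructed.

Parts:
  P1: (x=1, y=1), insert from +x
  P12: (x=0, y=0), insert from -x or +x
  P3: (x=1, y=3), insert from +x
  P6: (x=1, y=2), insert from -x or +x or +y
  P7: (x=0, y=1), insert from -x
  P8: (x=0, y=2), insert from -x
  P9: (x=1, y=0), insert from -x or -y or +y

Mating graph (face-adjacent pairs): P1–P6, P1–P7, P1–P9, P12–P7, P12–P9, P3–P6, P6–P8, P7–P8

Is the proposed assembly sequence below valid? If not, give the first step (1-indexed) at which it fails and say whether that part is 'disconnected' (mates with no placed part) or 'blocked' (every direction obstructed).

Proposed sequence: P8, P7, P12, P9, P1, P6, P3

1. P8@(0, 2) [-x clear] — {P8}
2. P7@(0, 1) [-x clear] — {P7, P8}
3. P12@(0, 0) [-x clear] — {P12, P7, P8}
4. P9@(1, 0) [-y clear] — {P12, P7, P8, P9}
5. P1@(1, 1) [+x clear] — {P1, P12, P7, P8, P9}
6. P6@(1, 2) [+x clear] — {P1, P12, P6, P7, P8, P9}
7. P3@(1, 3) [+x clear] — {P1, P12, P3, P6, P7, P8, P9}

Valid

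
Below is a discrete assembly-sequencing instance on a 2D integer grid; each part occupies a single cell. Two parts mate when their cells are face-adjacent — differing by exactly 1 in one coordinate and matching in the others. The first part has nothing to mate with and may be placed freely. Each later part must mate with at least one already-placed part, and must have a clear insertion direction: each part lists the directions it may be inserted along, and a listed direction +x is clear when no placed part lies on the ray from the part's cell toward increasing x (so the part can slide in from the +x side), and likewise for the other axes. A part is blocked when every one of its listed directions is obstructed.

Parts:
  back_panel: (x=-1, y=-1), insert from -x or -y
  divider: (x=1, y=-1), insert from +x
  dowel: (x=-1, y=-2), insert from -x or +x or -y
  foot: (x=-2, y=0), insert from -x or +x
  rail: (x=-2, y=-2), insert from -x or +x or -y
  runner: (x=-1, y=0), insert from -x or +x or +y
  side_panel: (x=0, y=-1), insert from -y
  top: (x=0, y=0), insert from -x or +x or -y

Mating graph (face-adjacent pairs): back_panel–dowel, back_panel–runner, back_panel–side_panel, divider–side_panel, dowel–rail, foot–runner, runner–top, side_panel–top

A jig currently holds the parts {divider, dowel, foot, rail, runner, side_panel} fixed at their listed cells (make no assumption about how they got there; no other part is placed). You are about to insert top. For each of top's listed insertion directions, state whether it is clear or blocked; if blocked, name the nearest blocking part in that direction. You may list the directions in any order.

-x: nearest on ray is runner@(-1, 0) ⇒ blocked
+x: ray from top(0, 0) has no placed part ⇒ clear
-y: nearest on ray is side_panel@(0, -1) ⇒ blocked

+x: clear; -x: blocked by runner; -y: blocked by side_panel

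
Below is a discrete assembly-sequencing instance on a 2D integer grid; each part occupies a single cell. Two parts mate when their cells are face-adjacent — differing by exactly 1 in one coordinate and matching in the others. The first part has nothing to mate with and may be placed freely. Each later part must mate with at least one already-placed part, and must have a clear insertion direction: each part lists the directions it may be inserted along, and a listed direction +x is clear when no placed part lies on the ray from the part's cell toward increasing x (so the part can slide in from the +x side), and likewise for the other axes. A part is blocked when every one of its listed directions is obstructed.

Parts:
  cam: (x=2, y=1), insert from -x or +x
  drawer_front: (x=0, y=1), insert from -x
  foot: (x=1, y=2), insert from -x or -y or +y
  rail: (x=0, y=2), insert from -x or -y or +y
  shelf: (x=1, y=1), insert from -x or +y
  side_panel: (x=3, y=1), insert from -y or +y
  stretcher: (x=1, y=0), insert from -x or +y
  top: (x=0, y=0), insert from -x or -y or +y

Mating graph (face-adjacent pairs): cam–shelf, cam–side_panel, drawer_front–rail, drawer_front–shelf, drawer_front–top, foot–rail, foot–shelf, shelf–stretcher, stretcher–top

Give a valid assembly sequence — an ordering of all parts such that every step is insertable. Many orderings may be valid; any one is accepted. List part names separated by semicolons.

cam; side_panel; shelf; foot; rail; drawer_front; stretcher; top

1. cam@(2, 1) [-x clear] — {cam}
2. side_panel@(3, 1) [-y clear] — {cam, side_panel}
3. shelf@(1, 1) [-x clear] — {cam, shelf, side_panel}
4. foot@(1, 2) [-x clear] — {cam, foot, shelf, side_panel}
5. rail@(0, 2) [-x clear] — {cam, foot, rail, shelf, side_panel}
6. drawer_front@(0, 1) [-x clear] — {cam, drawer_front, foot, rail, shelf, side_panel}
7. stretcher@(1, 0) [-x clear] — {cam, drawer_front, foot, rail, shelf, side_panel, stretcher}
8. top@(0, 0) [-x clear] — {cam, drawer_front, foot, rail, shelf, side_panel, stretcher, top}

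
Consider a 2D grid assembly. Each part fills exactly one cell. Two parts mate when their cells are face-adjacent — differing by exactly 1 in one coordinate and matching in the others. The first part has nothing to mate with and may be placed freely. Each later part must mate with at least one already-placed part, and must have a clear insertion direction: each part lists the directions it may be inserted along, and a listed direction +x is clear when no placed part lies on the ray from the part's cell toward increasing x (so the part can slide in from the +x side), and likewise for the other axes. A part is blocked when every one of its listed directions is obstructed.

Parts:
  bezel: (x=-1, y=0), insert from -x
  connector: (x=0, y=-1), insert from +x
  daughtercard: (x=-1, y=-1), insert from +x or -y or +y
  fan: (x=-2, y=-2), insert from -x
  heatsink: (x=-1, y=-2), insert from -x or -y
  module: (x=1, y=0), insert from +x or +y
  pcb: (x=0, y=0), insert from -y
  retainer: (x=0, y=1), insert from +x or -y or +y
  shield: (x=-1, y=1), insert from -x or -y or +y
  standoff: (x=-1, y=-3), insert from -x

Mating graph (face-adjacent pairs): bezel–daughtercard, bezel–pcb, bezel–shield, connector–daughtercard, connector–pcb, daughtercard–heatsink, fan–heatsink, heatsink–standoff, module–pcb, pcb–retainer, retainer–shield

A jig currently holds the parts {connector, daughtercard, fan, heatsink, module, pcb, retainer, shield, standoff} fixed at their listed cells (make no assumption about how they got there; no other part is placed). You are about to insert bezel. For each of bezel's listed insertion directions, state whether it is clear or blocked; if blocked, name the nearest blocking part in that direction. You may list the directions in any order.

-x: clear

-x: ray from bezel(-1, 0) has no placed part ⇒ clear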